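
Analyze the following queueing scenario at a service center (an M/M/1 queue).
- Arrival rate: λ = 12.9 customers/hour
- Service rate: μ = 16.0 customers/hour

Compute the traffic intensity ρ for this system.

Server utilization: ρ = λ/μ
ρ = 12.9/16.0 = 0.8063
The server is busy 80.62% of the time.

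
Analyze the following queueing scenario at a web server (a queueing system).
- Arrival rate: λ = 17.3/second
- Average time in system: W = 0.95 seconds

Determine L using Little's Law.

Little's Law: L = λW
L = 17.3 × 0.95 = 16.4350 requests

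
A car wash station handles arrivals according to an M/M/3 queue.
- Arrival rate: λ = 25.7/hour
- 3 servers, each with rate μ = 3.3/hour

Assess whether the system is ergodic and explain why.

Stability requires ρ = λ/(cμ) < 1
ρ = 25.7/(3 × 3.3) = 25.7/9.90 = 2.5960
Since 2.5960 ≥ 1, the system is UNSTABLE.
Need c > λ/μ = 25.7/3.3 = 7.79.
Minimum servers needed: c = 8.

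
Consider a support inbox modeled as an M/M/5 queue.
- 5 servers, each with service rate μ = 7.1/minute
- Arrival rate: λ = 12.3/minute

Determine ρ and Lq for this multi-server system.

Traffic intensity: ρ = λ/(cμ) = 12.3/(5×7.1) = 0.3465
Since ρ = 0.3465 < 1, system is stable.
Offered load a = λ/μ = cρ = 12.3/7.1 = 1.7324
P₀ = [ Σₙ₌₀^4 aⁿ/n! + a^5/(5!(1-ρ)) ]⁻¹
Σ = a^0/0! + a^1/1! + a^2/2! + a^3/3! + a^4/4! = 1.0000 + 1.7324 + 1.5006 + 0.8665 + 0.3753 = 5.4748
a^5/(5!(1-ρ)) = 15.6039/(120 × 0.6535) = 0.1990
P₀ = 1/(5.4748 + 0.1990) = 0.1762
Lq = P₀·a^5·ρ / (5!(1-ρ)²) = 0.1762 × 15.6039 × 0.3465 / (120 × 0.4271) = 0.01859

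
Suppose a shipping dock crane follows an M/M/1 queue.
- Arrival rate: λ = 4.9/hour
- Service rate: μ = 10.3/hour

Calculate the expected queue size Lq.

ρ = λ/μ = 4.9/10.3 = 0.4757
For M/M/1: Lq = λ²/(μ(μ-λ))
Lq = 24.01/(10.3 × 5.40)
Lq = 0.4317 containers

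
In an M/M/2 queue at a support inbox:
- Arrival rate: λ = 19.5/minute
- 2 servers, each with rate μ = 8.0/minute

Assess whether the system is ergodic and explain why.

Stability requires ρ = λ/(cμ) < 1
ρ = 19.5/(2 × 8.0) = 19.5/16.00 = 1.2188
Since 1.2188 ≥ 1, the system is UNSTABLE.
Need c > λ/μ = 19.5/8.0 = 2.44.
Minimum servers needed: c = 3.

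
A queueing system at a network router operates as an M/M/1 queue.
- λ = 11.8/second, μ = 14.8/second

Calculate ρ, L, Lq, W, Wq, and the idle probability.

Step 1: ρ = λ/μ = 11.8/14.8 = 0.7973
Step 2: L = λ/(μ-λ) = 11.8/3.00 = 3.9333
Step 3: Lq = λ²/(μ(μ-λ)) = 139.24/(14.8×3.00) = 3.1360
Step 4: W = 1/(μ-λ) = 1/3.00 = 0.33333
Step 5: Wq = λ/(μ(μ-λ)) = 11.8/(14.8×3.00) = 0.2658
Step 6: P(0) = 1-ρ = 0.2027
Verify: L = λW = 11.8×0.33333 = 3.9333 ✔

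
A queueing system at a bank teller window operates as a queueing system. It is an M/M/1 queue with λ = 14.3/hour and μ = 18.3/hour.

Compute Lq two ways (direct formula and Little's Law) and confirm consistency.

Method 1 (direct): Lq = λ²/(μ(μ-λ)) = 204.49/(18.3 × 4.00) = 2.7936

Method 2 (Little's Law):
W = 1/(μ-λ) = 1/4.00 = 0.2500
Wq = W - 1/μ = 0.2500 - 0.05464 = 0.19536
Lq = λWq = 14.3 × 0.19536 = 2.7936 ✔ (matches Method 1)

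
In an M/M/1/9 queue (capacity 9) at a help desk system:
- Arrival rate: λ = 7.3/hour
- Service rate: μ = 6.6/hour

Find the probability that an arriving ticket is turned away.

ρ = λ/μ = 7.3/6.6 = 1.10606
P₀ = (1-ρ)/(1-ρ^(K+1)) = (1-1.10606)/(1-1.10606^10) = -0.10606/-1.7402 = 0.06095
P_K = P₀×ρ^K = 0.06095 × 1.10606^9 = 0.06095 × 2.4775 = 0.1510
Blocking probability = 15.10%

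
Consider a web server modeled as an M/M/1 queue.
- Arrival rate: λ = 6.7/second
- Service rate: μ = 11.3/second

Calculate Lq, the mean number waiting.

ρ = λ/μ = 6.7/11.3 = 0.5929
For M/M/1: Lq = λ²/(μ(μ-λ))
Lq = 44.89/(11.3 × 4.60)
Lq = 0.8636 requests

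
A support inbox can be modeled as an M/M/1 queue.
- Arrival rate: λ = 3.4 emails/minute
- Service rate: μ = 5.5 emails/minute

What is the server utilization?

Server utilization: ρ = λ/μ
ρ = 3.4/5.5 = 0.6182
The server is busy 61.82% of the time.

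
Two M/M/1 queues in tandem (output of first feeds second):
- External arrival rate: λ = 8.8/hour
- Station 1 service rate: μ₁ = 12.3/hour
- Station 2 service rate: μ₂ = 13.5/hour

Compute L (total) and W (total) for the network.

By Jackson's theorem, each station behaves as independent M/M/1.
Station 1: ρ₁ = 8.8/12.3 = 0.7154, L₁ = ρ₁/(1-ρ₁) = λ/(μ₁-λ) = 8.8/3.50 = 2.5143
Station 2: ρ₂ = 8.8/13.5 = 0.6519, L₂ = ρ₂/(1-ρ₂) = λ/(μ₂-λ) = 8.8/4.70 = 1.8723
Total: L = L₁ + L₂ = 2.5143 + 1.8723 = 4.3866
W = L/λ = 4.3866/8.8 = 0.4985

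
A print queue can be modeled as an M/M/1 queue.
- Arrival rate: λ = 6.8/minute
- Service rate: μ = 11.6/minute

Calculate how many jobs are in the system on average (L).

ρ = λ/μ = 6.8/11.6 = 0.5862
For M/M/1: L = λ/(μ-λ)
L = 6.8/(11.6-6.8) = 6.8/4.80
L = 1.4167 jobs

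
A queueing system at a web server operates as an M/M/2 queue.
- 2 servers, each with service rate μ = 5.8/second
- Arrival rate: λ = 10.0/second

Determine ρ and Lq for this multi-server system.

Traffic intensity: ρ = λ/(cμ) = 10.0/(2×5.8) = 0.8621
Since ρ = 0.8621 < 1, system is stable.
Offered load a = λ/μ = cρ = 10.0/5.8 = 1.7241
P₀ = [ Σₙ₌₀^1 aⁿ/n! + a^2/(2!(1-ρ)) ]⁻¹
Σ = a^0/0! + a^1/1! = 1.0000 + 1.7241 = 2.7241
a^2/(2!(1-ρ)) = 2.97265/(2 × 0.137931) = 10.7759
P₀ = 1/(2.7241 + 10.7759) = 0.07407
Lq = P₀·a^2·ρ / (2!(1-ρ)²) = 0.0740741 × 2.97265 × 0.862069 / (2 × 0.0190250) = 4.9888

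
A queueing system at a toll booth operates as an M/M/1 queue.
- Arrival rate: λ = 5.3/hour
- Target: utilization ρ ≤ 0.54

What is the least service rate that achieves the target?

ρ = λ/μ, so μ = λ/ρ
μ ≥ 5.3/0.54 = 9.8148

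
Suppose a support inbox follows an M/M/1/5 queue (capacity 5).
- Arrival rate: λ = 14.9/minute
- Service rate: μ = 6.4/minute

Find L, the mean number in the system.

ρ = λ/μ = 14.9/6.4 = 2.32812
P₀ = (1-ρ)/(1-ρ^(K+1)) = (1-2.32812)/(1-2.32812^6) = -1.3281/-158.2327 = 0.008393
P_K = P₀×ρ^K = 0.0083935 × 2.32812^5 = 0.0083935 × 68.3954 = 0.5741
L = ρ[1 - (K+1)ρ^K + Kρ^(K+1)] / [(1-ρ)(1-ρ^(K+1))]
L = 2.32812 × (1 - 6×68.3954 + 5×159.2327) / ((1 - 2.32812) × (1 - 159.2327)) = 4.2850 emails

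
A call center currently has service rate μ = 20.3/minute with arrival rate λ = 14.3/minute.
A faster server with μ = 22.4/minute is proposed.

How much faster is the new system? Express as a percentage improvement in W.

System 1: ρ₁ = 14.3/20.3 = 0.7044, W₁ = 1/(20.3-14.3) = 0.16667
System 2: ρ₂ = 14.3/22.4 = 0.6384, W₂ = 1/(22.4-14.3) = 0.12346
Improvement: (W₁-W₂)/W₁ = (0.16667-0.12346)/0.16667 = 25.93%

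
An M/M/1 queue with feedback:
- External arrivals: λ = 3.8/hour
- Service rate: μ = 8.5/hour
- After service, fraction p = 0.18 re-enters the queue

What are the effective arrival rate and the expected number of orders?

Effective arrival rate: λ_eff = λ/(1-p) = 3.8/(1-0.18) = 3.8/0.82 = 4.6341
ρ = λ_eff/μ = 4.6341/8.5 = 0.54519
L = ρ/(1-ρ) = 0.54519/(1-0.54519) = 1.1987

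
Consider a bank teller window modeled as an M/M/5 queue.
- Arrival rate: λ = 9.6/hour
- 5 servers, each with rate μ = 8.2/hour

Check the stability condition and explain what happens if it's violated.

Stability requires ρ = λ/(cμ) < 1
ρ = 9.6/(5 × 8.2) = 9.6/41.00 = 0.2341
Since 0.2341 < 1, the system is STABLE.
The servers are busy 23.41% of the time.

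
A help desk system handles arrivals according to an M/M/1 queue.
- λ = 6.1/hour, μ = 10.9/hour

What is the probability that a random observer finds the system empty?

ρ = λ/μ = 6.1/10.9 = 0.5596
P(0) = 1 - ρ = 1 - 0.5596 = 0.4404
The server is idle 44.04% of the time.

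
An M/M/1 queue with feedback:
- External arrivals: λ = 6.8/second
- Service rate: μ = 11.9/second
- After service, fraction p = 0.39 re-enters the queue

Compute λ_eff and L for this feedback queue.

Effective arrival rate: λ_eff = λ/(1-p) = 6.8/(1-0.39) = 6.8/0.61 = 11.14754
ρ = λ_eff/μ = 11.14754/11.9 = 0.936768
L = ρ/(1-ρ) = 0.936768/(1-0.936768) = 14.8148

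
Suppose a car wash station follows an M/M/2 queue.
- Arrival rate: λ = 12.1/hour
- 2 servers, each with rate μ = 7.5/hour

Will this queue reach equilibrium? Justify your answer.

Stability requires ρ = λ/(cμ) < 1
ρ = 12.1/(2 × 7.5) = 12.1/15.00 = 0.8067
Since 0.8067 < 1, the system is STABLE.
The servers are busy 80.67% of the time.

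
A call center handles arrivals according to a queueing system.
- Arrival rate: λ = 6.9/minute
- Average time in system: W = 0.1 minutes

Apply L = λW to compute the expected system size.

Little's Law: L = λW
L = 6.9 × 0.1 = 0.6900 calls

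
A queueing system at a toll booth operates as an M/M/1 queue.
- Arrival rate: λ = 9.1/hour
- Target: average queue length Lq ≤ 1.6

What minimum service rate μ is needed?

For M/M/1: Lq = λ²/(μ(μ-λ))
Need Lq ≤ 1.6, i.e. μ(μ-λ) ≥ λ²/1.6
μ² - 9.1μ - 82.81/1.6 ≥ 0  →  μ² - 9.1μ - 51.75625 ≥ 0
Quadratic formula (positive root): μ = [λ + √(λ² + 4×51.75625)]/2
Discriminant: 82.81 + 4×51.75625 = 289.8350, √289.8350 = 17.02454
μ ≥ (9.1 + 17.02454)/2 = 13.0623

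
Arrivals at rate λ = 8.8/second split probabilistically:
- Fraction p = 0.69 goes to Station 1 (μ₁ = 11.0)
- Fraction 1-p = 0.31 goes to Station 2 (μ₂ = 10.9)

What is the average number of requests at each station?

Effective rates: λ₁ = 8.8×0.69 = 6.072, λ₂ = 8.8×0.31 = 2.728
Station 1: ρ₁ = 6.072/11.0 = 0.5520, L₁ = ρ₁/(1-ρ₁) = 0.5520/(1-0.5520) = 1.2321
Station 2: ρ₂ = 2.728/10.9 = 0.25028, L₂ = ρ₂/(1-ρ₂) = 0.25028/(1-0.25028) = 0.3338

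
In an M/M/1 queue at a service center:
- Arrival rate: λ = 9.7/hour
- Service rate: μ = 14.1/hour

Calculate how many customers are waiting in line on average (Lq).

ρ = λ/μ = 9.7/14.1 = 0.6879
For M/M/1: Lq = λ²/(μ(μ-λ))
Lq = 94.09/(14.1 × 4.40)
Lq = 1.5166 customers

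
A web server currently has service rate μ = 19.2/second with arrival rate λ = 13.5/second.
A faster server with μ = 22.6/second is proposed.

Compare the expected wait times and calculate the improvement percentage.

System 1: ρ₁ = 13.5/19.2 = 0.7031, W₁ = 1/(19.2-13.5) = 0.17544
System 2: ρ₂ = 13.5/22.6 = 0.5973, W₂ = 1/(22.6-13.5) = 0.10989
Improvement: (W₁-W₂)/W₁ = (0.17544-0.10989)/0.17544 = 37.36%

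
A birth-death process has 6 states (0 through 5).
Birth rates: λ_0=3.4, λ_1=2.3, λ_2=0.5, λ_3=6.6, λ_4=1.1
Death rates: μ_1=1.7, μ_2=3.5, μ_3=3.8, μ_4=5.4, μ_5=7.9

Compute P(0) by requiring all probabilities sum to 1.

Ratios P(n)/P(0) = (λ₀···λₙ₋₁)/(μ₁···μₙ):
P(1)/P(0) = (3.4)/(1.7) = 2.0000
P(2)/P(0) = (3.4×2.3)/(1.7×3.5) = 1.3143
P(3)/P(0) = (3.4×2.3×0.5)/(1.7×3.5×3.8) = 0.1729
P(4)/P(0) = (3.4×2.3×0.5×6.6)/(1.7×3.5×3.8×5.4) = 0.2114
P(5)/P(0) = (3.4×2.3×0.5×6.6×1.1)/(1.7×3.5×3.8×5.4×7.9) = 0.02943

Normalization: ∑ P(n) = 1
P(0) × (1.0000 + 2.0000 + 1.3143 + 0.1729 + 0.2114 + 0.02943) = 1
P(0) × 4.7280 = 1
P(0) = 1/4.7280 = 0.2115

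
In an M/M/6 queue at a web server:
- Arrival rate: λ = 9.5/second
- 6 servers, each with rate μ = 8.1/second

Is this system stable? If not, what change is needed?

Stability requires ρ = λ/(cμ) < 1
ρ = 9.5/(6 × 8.1) = 9.5/48.60 = 0.1955
Since 0.1955 < 1, the system is STABLE.
The servers are busy 19.55% of the time.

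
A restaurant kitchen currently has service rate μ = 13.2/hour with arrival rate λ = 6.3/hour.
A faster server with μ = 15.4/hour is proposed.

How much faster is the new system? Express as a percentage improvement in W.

System 1: ρ₁ = 6.3/13.2 = 0.4773, W₁ = 1/(13.2-6.3) = 0.14493
System 2: ρ₂ = 6.3/15.4 = 0.4091, W₂ = 1/(15.4-6.3) = 0.10989
Improvement: (W₁-W₂)/W₁ = (0.14493-0.10989)/0.14493 = 24.18%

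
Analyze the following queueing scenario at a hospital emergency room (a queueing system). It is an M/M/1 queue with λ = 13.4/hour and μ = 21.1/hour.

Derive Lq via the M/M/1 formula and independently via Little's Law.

Method 1 (direct): Lq = λ²/(μ(μ-λ)) = 179.56/(21.1 × 7.70) = 1.1052

Method 2 (Little's Law):
W = 1/(μ-λ) = 1/7.70 = 0.12987
Wq = W - 1/μ = 0.12987 - 0.047393 = 0.08248
Lq = λWq = 13.4 × 0.08248 = 1.1052 ✔ (matches Method 1)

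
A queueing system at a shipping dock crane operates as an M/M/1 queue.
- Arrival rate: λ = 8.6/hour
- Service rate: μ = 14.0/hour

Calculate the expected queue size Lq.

ρ = λ/μ = 8.6/14.0 = 0.6143
For M/M/1: Lq = λ²/(μ(μ-λ))
Lq = 73.96/(14.0 × 5.40)
Lq = 0.9783 containers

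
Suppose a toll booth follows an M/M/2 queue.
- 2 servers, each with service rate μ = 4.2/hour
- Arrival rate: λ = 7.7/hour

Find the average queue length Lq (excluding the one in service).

Traffic intensity: ρ = λ/(cμ) = 7.7/(2×4.2) = 0.9167
Since ρ = 0.9167 < 1, system is stable.
Offered load a = λ/μ = cρ = 7.7/4.2 = 1.8333
P₀ = [ Σₙ₌₀^1 aⁿ/n! + a^2/(2!(1-ρ)) ]⁻¹
Σ = a^0/0! + a^1/1! = 1.0000 + 1.8333 = 2.8333
a^2/(2!(1-ρ)) = 3.3611/(2 × 0.083333) = 20.1667
P₀ = 1/(2.8333 + 20.1667) = 0.04348
Lq = P₀·a^2·ρ / (2!(1-ρ)²) = 0.043478 × 3.3611 × 0.91667 / (2 × 0.0069444) = 9.6449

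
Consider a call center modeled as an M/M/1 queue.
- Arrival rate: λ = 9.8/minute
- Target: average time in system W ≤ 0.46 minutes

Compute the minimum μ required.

For M/M/1: W = 1/(μ-λ)
Need W ≤ 0.46, so 1/(μ-λ) ≤ 0.46
μ - λ ≥ 1/0.46 = 2.1739
μ ≥ 9.8 + 2.1739 = 11.9739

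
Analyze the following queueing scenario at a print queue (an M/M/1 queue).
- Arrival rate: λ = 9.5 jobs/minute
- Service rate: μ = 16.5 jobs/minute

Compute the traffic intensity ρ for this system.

Server utilization: ρ = λ/μ
ρ = 9.5/16.5 = 0.5758
The server is busy 57.58% of the time.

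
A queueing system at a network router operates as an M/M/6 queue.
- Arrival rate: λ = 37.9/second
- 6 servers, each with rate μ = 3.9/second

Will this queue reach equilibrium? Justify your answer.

Stability requires ρ = λ/(cμ) < 1
ρ = 37.9/(6 × 3.9) = 37.9/23.40 = 1.6197
Since 1.6197 ≥ 1, the system is UNSTABLE.
Need c > λ/μ = 37.9/3.9 = 9.72.
Minimum servers needed: c = 10.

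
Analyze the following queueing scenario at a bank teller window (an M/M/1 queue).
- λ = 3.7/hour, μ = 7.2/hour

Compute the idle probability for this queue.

ρ = λ/μ = 3.7/7.2 = 0.5139
P(0) = 1 - ρ = 1 - 0.5139 = 0.4861
The server is idle 48.61% of the time.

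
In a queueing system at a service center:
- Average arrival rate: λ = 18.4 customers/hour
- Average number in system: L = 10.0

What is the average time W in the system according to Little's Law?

Little's Law: L = λW, so W = L/λ
W = 10.0/18.4 = 0.5435 hours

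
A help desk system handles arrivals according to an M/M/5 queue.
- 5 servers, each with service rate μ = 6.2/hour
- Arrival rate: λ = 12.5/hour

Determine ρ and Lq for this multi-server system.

Traffic intensity: ρ = λ/(cμ) = 12.5/(5×6.2) = 0.4032
Since ρ = 0.4032 < 1, system is stable.
Offered load a = λ/μ = cρ = 12.5/6.2 = 2.0161
P₀ = [ Σₙ₌₀^4 aⁿ/n! + a^5/(5!(1-ρ)) ]⁻¹
Σ = a^0/0! + a^1/1! + a^2/2! + a^3/3! + a^4/4! = 1.0000 + 2.0161 + 2.0324 + 1.3659 + 0.6884 = 7.1028
a^5/(5!(1-ρ)) = 33.3113/(120 × 0.59677) = 0.4652
P₀ = 1/(7.1028 + 0.4652) = 0.1321
Lq = P₀·a^5·ρ / (5!(1-ρ)²) = 0.13214 × 33.3113 × 0.40323 / (120 × 0.35614) = 0.04153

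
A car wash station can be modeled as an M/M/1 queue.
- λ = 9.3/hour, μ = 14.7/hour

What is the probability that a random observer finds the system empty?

ρ = λ/μ = 9.3/14.7 = 0.6327
P(0) = 1 - ρ = 1 - 0.6327 = 0.3673
The server is idle 36.73% of the time.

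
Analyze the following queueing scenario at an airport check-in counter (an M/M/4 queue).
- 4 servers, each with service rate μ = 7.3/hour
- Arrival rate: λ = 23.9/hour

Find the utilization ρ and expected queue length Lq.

Traffic intensity: ρ = λ/(cμ) = 23.9/(4×7.3) = 0.8185
Since ρ = 0.8185 < 1, system is stable.
Offered load a = λ/μ = cρ = 23.9/7.3 = 3.2740
P₀ = [ Σₙ₌₀^3 aⁿ/n! + a^4/(4!(1-ρ)) ]⁻¹
Σ = a^0/0! + a^1/1! + a^2/2! + a^3/3! = 1.0000 + 3.2740 + 5.3594 + 5.8489 = 15.4823
a^4/(4!(1-ρ)) = 114.8947/(24 × 0.181507) = 26.3752
P₀ = 1/(15.4823 + 26.3752) = 0.02389
Lq = P₀·a^4·ρ / (4!(1-ρ)²) = 0.023891 × 114.8947 × 0.81849 / (24 × 0.032945) = 2.8415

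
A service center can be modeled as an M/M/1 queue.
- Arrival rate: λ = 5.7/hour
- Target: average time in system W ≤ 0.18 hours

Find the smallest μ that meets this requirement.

For M/M/1: W = 1/(μ-λ)
Need W ≤ 0.18, so 1/(μ-λ) ≤ 0.18
μ - λ ≥ 1/0.18 = 5.5556
μ ≥ 5.7 + 5.5556 = 11.2556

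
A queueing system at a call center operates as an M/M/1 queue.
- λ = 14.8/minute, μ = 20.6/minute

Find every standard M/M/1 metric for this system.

Step 1: ρ = λ/μ = 14.8/20.6 = 0.7184
Step 2: L = λ/(μ-λ) = 14.8/5.80 = 2.5517
Step 3: Lq = λ²/(μ(μ-λ)) = 219.04/(20.6×5.80) = 1.8333
Step 4: W = 1/(μ-λ) = 1/5.80 = 0.17241
Step 5: Wq = λ/(μ(μ-λ)) = 14.8/(20.6×5.80) = 0.1239
Step 6: P(0) = 1-ρ = 0.2816
Verify: L = λW = 14.8×0.17241 = 2.5517 ✔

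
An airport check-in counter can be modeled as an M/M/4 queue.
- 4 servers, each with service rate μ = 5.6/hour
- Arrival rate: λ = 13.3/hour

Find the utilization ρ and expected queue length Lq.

Traffic intensity: ρ = λ/(cμ) = 13.3/(4×5.6) = 0.5938
Since ρ = 0.5938 < 1, system is stable.
Offered load a = λ/μ = cρ = 13.3/5.6 = 2.3750
P₀ = [ Σₙ₌₀^3 aⁿ/n! + a^4/(4!(1-ρ)) ]⁻¹
Σ = a^0/0! + a^1/1! + a^2/2! + a^3/3! = 1.00000 + 2.37500 + 2.82031 + 2.23275 = 8.4281
a^4/(4!(1-ρ)) = 31.81665/(24 × 0.4062500) = 3.2632
P₀ = 1/(8.4281 + 3.2632) = 0.08553
Lq = P₀·a^4·ρ / (4!(1-ρ)²) = 0.085534 × 31.8167 × 0.59375 / (24 × 0.16504) = 0.4079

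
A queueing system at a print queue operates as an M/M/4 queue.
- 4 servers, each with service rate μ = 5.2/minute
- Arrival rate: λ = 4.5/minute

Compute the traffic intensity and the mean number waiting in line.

Traffic intensity: ρ = λ/(cμ) = 4.5/(4×5.2) = 0.2163
Since ρ = 0.2163 < 1, system is stable.
Offered load a = λ/μ = cρ = 4.5/5.2 = 0.8654
P₀ = [ Σₙ₌₀^3 aⁿ/n! + a^4/(4!(1-ρ)) ]⁻¹
Σ = a^0/0! + a^1/1! + a^2/2! + a^3/3! = 1.0000 + 0.8654 + 0.3744 + 0.1080 = 2.3478
a^4/(4!(1-ρ)) = 0.5608/(24 × 0.7837) = 0.02982
P₀ = 1/(2.3478 + 0.02982) = 0.4206
Lq = P₀·a^4·ρ / (4!(1-ρ)²) = 0.4206 × 0.5608 × 0.2163 / (24 × 0.6141) = 0.003462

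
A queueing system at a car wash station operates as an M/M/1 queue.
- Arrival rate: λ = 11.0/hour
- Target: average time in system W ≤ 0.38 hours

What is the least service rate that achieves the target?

For M/M/1: W = 1/(μ-λ)
Need W ≤ 0.38, so 1/(μ-λ) ≤ 0.38
μ - λ ≥ 1/0.38 = 2.6316
μ ≥ 11.0 + 2.6316 = 13.6316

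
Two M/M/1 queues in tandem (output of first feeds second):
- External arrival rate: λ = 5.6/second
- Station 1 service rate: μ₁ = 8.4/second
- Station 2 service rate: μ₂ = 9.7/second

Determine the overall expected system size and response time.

By Jackson's theorem, each station behaves as independent M/M/1.
Station 1: ρ₁ = 5.6/8.4 = 0.6667, L₁ = ρ₁/(1-ρ₁) = λ/(μ₁-λ) = 5.6/2.80 = 2.00000
Station 2: ρ₂ = 5.6/9.7 = 0.5773, L₂ = ρ₂/(1-ρ₂) = λ/(μ₂-λ) = 5.6/4.10 = 1.36585
Total: L = L₁ + L₂ = 2.00000 + 1.36585 = 3.36585
W = L/λ = 3.36585/5.6 = 0.6010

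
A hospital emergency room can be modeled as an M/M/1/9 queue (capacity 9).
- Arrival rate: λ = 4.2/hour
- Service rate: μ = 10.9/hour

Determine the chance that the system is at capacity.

ρ = λ/μ = 4.2/10.9 = 0.38532
P₀ = (1-ρ)/(1-ρ^(K+1)) = (1-0.38532)/(1-0.38532^10) = 0.61468/0.99993 = 0.6147
P_K = P₀×ρ^K = 0.6147 × 0.38532^9 = 0.6147 × 0.0001872 = 0.0001151
Blocking probability = 0.01151%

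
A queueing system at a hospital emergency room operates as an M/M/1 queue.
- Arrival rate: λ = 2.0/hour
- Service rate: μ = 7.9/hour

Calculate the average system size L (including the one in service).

ρ = λ/μ = 2.0/7.9 = 0.2532
For M/M/1: L = λ/(μ-λ)
L = 2.0/(7.9-2.0) = 2.0/5.90
L = 0.3390 patients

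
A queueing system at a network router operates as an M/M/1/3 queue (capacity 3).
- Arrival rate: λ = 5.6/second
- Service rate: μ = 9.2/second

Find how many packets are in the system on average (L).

ρ = λ/μ = 5.6/9.2 = 0.6087
P₀ = (1-ρ)/(1-ρ^(K+1)) = (1-0.6087)/(1-0.6087^4) = 0.3913/0.8627 = 0.4536
P_K = P₀×ρ^K = 0.4536 × 0.6087^3 = 0.4536 × 0.2255 = 0.1023
L = ρ[1 - (K+1)ρ^K + Kρ^(K+1)] / [(1-ρ)(1-ρ^(K+1))]
L = 0.6087 × (1 - 4×0.22553 + 3×0.13728) / ((1 - 0.6087) × (1 - 0.13728)) = 0.9191 packets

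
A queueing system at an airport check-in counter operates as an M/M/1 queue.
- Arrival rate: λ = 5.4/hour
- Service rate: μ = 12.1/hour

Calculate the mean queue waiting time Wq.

First, compute utilization: ρ = λ/μ = 5.4/12.1 = 0.4463
For M/M/1: Wq = λ/(μ(μ-λ))
Wq = 5.4/(12.1 × (12.1-5.4))
Wq = 5.4/(12.1 × 6.70)
Wq = 0.06661 hours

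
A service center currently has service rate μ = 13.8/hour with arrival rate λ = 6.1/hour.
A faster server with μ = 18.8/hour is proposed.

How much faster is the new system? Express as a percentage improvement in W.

System 1: ρ₁ = 6.1/13.8 = 0.4420, W₁ = 1/(13.8-6.1) = 0.12987
System 2: ρ₂ = 6.1/18.8 = 0.3245, W₂ = 1/(18.8-6.1) = 0.078740
Improvement: (W₁-W₂)/W₁ = (0.12987-0.078740)/0.12987 = 39.37%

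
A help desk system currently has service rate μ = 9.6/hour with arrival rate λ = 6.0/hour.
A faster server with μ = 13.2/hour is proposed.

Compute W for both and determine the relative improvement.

System 1: ρ₁ = 6.0/9.6 = 0.6250, W₁ = 1/(9.6-6.0) = 0.2778
System 2: ρ₂ = 6.0/13.2 = 0.4545, W₂ = 1/(13.2-6.0) = 0.1389
Improvement: (W₁-W₂)/W₁ = (0.2778-0.1389)/0.2778 = 50.00%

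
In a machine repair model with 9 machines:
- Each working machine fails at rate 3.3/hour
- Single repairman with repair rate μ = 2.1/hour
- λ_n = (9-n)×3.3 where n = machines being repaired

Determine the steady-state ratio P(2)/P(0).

P(2)/P(0) = ∏_{i=0}^{2-1} λ_i/μ_{i+1}
= (9-0)×3.3/2.1 × (9-1)×3.3/2.1
= 177.7959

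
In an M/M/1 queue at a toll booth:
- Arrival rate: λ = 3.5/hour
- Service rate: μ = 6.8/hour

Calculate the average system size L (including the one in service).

ρ = λ/μ = 3.5/6.8 = 0.5147
For M/M/1: L = λ/(μ-λ)
L = 3.5/(6.8-3.5) = 3.5/3.30
L = 1.0606 vehicles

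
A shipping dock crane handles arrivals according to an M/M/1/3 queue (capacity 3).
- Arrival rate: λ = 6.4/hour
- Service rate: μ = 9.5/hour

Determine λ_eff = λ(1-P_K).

ρ = λ/μ = 6.4/9.5 = 0.6737
P₀ = (1-ρ)/(1-ρ^(K+1)) = (1-0.6737)/(1-0.6737^4) = 0.3263/0.7940 = 0.4110
P_K = P₀×ρ^K = 0.4110 × 0.6737^3 = 0.4110 × 0.3058 = 0.1257
λ_eff = λ(1-P_K) = 6.4 × (1 - 0.12565) = 6.4 × 0.87435 = 5.5958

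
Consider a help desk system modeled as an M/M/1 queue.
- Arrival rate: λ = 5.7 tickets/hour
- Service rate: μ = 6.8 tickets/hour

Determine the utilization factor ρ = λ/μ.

Server utilization: ρ = λ/μ
ρ = 5.7/6.8 = 0.8382
The server is busy 83.82% of the time.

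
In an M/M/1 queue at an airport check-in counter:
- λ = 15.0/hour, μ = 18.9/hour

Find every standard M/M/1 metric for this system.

Step 1: ρ = λ/μ = 15.0/18.9 = 0.7937
Step 2: L = λ/(μ-λ) = 15.0/3.90 = 3.8462
Step 3: Lq = λ²/(μ(μ-λ)) = 225.00/(18.9×3.90) = 3.0525
Step 4: W = 1/(μ-λ) = 1/3.90 = 0.25641
Step 5: Wq = λ/(μ(μ-λ)) = 15.0/(18.9×3.90) = 0.2035
Step 6: P(0) = 1-ρ = 0.2063
Verify: L = λW = 15.0×0.25641 = 3.8462 ✔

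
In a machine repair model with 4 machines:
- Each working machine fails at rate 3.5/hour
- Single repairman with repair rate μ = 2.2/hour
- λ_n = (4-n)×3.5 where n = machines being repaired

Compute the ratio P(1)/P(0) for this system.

P(1)/P(0) = ∏_{i=0}^{1-1} λ_i/μ_{i+1}
= (4-0)×3.5/2.2
= 6.3636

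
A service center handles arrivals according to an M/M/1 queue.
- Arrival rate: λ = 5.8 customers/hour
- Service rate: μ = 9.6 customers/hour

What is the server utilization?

Server utilization: ρ = λ/μ
ρ = 5.8/9.6 = 0.6042
The server is busy 60.42% of the time.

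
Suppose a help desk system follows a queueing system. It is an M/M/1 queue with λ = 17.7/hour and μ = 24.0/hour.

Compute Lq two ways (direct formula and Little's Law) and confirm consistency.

Method 1 (direct): Lq = λ²/(μ(μ-λ)) = 313.29/(24.0 × 6.30) = 2.0720

Method 2 (Little's Law):
W = 1/(μ-λ) = 1/6.30 = 0.15873
Wq = W - 1/μ = 0.15873 - 0.041667 = 0.11706
Lq = λWq = 17.7 × 0.11706 = 2.0720 ✔ (matches Method 1)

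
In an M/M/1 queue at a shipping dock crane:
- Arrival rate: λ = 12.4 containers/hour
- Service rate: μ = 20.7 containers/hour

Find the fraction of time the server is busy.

Server utilization: ρ = λ/μ
ρ = 12.4/20.7 = 0.5990
The server is busy 59.90% of the time.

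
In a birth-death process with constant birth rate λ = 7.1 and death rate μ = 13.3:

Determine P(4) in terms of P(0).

For constant rates: P(n)/P(0) = (λ/μ)^n
P(4)/P(0) = (7.1/13.3)^4 = 0.53383^4 = 0.08121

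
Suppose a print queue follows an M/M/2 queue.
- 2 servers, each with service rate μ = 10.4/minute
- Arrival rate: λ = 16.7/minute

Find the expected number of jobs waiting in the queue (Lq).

Traffic intensity: ρ = λ/(cμ) = 16.7/(2×10.4) = 0.8029
Since ρ = 0.8029 < 1, system is stable.
Offered load a = λ/μ = cρ = 16.7/10.4 = 1.6058
P₀ = [ Σₙ₌₀^1 aⁿ/n! + a^2/(2!(1-ρ)) ]⁻¹
Σ = a^0/0! + a^1/1! = 1.0000 + 1.6058 = 2.6058
a^2/(2!(1-ρ)) = 2.57849/(2 × 0.197115) = 6.5406
P₀ = 1/(2.6058 + 6.5406) = 0.1093
Lq = P₀·a^2·ρ / (2!(1-ρ)²) = 0.10933 × 2.5785 × 0.80288 / (2 × 0.038854) = 2.9127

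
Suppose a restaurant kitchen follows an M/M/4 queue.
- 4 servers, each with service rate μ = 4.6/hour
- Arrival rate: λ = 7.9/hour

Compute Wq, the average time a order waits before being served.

Traffic intensity: ρ = λ/(cμ) = 7.9/(4×4.6) = 0.4293
Since ρ = 0.4293 < 1, system is stable.
Offered load a = λ/μ = cρ = 7.9/4.6 = 1.7174
P₀ = [ Σₙ₌₀^3 aⁿ/n! + a^4/(4!(1-ρ)) ]⁻¹
Σ = a^0/0! + a^1/1! + a^2/2! + a^3/3! = 1.0000 + 1.7174 + 1.4747 + 0.8442 = 5.0363
a^4/(4!(1-ρ)) = 8.6992/(24 × 0.57065) = 0.6352
P₀ = 1/(5.0363 + 0.6352) = 0.1763
Lq = P₀·a^4·ρ / (4!(1-ρ)²) = 0.1763 × 8.6992 × 0.4293 / (24 × 0.3256) = 0.08426
Wq = Lq/λ = 0.08426/7.9 = 0.01067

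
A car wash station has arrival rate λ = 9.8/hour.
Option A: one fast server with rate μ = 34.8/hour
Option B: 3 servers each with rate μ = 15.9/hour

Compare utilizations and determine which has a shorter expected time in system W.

Option A: single server μ = 34.8 (M/M/1)
  ρ_A = 9.8/34.8 = 0.2816
  W_A = 1/(μ-λ) = 1/(34.8-9.8) = 1/25.00 = 0.04000

Option B: 3 servers μ = 15.9 (M/M/3)
  ρ_B = λ/(cμ) = 9.8/(3×15.9) = 0.2055
  Offered load a = λ/μ = cρ = 9.8/15.9 = 0.6164
  P₀ = [ Σₙ₌₀^2 aⁿ/n! + a^3/(3!(1-ρ)) ]⁻¹
  Σ = a^0/0! + a^1/1! + a^2/2! = 1.0000 + 0.6164 + 0.1899 = 1.8063
  a^3/(3!(1-ρ)) = 0.23415/(6 × 0.79455) = 0.04912
  P₀ = 1/(1.8063 + 0.04912) = 0.5390
  Lq = P₀·a^3·ρ / (3!(1-ρ)²) = 0.53896 × 0.23415 × 0.20545 / (6 × 0.63131) = 0.006845
  Wq_B = Lq/λ = 0.0068448/9.8 = 0.0006984
  W_B = Wq_B + 1/μ = 0.0006984 + 0.06289 = 0.06359

Since W_A = 0.04000 < W_B = 0.06359, Option A (single fast server) has the shorter time in system.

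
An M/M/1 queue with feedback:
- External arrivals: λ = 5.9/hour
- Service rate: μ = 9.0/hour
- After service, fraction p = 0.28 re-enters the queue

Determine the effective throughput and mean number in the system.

Effective arrival rate: λ_eff = λ/(1-p) = 5.9/(1-0.28) = 5.9/0.72 = 8.194444
ρ = λ_eff/μ = 8.194444/9.0 = 0.910494
L = ρ/(1-ρ) = 0.910494/(1-0.910494) = 10.1724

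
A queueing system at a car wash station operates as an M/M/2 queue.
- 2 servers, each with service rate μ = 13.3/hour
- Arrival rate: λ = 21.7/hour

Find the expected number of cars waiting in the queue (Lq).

Traffic intensity: ρ = λ/(cμ) = 21.7/(2×13.3) = 0.8158
Since ρ = 0.8158 < 1, system is stable.
Offered load a = λ/μ = cρ = 21.7/13.3 = 1.6316
P₀ = [ Σₙ₌₀^1 aⁿ/n! + a^2/(2!(1-ρ)) ]⁻¹
Σ = a^0/0! + a^1/1! = 1.0000 + 1.6316 = 2.6316
a^2/(2!(1-ρ)) = 2.662050/(2 × 0.1842105) = 7.2256
P₀ = 1/(2.6316 + 7.2256) = 0.1014
Lq = P₀·a^2·ρ / (2!(1-ρ)²) = 0.101449 × 2.66205 × 0.815789 / (2 × 0.0339335) = 3.2463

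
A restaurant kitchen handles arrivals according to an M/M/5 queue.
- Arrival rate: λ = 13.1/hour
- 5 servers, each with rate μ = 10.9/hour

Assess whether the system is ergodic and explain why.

Stability requires ρ = λ/(cμ) < 1
ρ = 13.1/(5 × 10.9) = 13.1/54.50 = 0.2404
Since 0.2404 < 1, the system is STABLE.
The servers are busy 24.04% of the time.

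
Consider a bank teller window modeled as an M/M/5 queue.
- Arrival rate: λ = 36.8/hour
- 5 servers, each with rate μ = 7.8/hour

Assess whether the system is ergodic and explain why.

Stability requires ρ = λ/(cμ) < 1
ρ = 36.8/(5 × 7.8) = 36.8/39.00 = 0.9436
Since 0.9436 < 1, the system is STABLE.
The servers are busy 94.36% of the time.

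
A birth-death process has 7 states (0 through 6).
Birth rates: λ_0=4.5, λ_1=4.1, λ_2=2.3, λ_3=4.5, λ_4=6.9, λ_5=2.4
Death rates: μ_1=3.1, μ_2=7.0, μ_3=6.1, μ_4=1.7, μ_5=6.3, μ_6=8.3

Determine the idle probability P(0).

Ratios P(n)/P(0) = (λ₀···λₙ₋₁)/(μ₁···μₙ):
P(1)/P(0) = (4.5)/(3.1) = 1.4516
P(2)/P(0) = (4.5×4.1)/(3.1×7.0) = 0.85023
P(3)/P(0) = (4.5×4.1×2.3)/(3.1×7.0×6.1) = 0.32058
P(4)/P(0) = (4.5×4.1×2.3×4.5)/(3.1×7.0×6.1×1.7) = 0.84859
P(5)/P(0) = (4.5×4.1×2.3×4.5×6.9)/(3.1×7.0×6.1×1.7×6.3) = 0.92941
P(6)/P(0) = (4.5×4.1×2.3×4.5×6.9×2.4)/(3.1×7.0×6.1×1.7×6.3×8.3) = 0.26874

Normalization: ∑ P(n) = 1
P(0) × (1.0000 + 1.4516 + 0.85023 + 0.32058 + 0.84859 + 0.92941 + 0.26874) = 1
P(0) × 5.6692 = 1
P(0) = 1/5.6692 = 0.1764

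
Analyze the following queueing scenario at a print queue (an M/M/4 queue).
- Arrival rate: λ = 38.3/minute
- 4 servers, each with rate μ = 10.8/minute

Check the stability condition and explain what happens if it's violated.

Stability requires ρ = λ/(cμ) < 1
ρ = 38.3/(4 × 10.8) = 38.3/43.20 = 0.8866
Since 0.8866 < 1, the system is STABLE.
The servers are busy 88.66% of the time.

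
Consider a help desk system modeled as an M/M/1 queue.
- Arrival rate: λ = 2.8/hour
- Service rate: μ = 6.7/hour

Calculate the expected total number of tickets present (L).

ρ = λ/μ = 2.8/6.7 = 0.4179
For M/M/1: L = λ/(μ-λ)
L = 2.8/(6.7-2.8) = 2.8/3.90
L = 0.7179 tickets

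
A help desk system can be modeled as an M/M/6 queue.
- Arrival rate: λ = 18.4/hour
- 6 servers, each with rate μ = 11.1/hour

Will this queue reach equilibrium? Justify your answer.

Stability requires ρ = λ/(cμ) < 1
ρ = 18.4/(6 × 11.1) = 18.4/66.60 = 0.2763
Since 0.2763 < 1, the system is STABLE.
The servers are busy 27.63% of the time.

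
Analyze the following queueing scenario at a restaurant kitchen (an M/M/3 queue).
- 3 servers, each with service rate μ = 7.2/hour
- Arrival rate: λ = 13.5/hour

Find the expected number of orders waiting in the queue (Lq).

Traffic intensity: ρ = λ/(cμ) = 13.5/(3×7.2) = 0.6250
Since ρ = 0.6250 < 1, system is stable.
Offered load a = λ/μ = cρ = 13.5/7.2 = 1.8750
P₀ = [ Σₙ₌₀^2 aⁿ/n! + a^3/(3!(1-ρ)) ]⁻¹
Σ = a^0/0! + a^1/1! + a^2/2! = 1.0000 + 1.8750 + 1.7578 = 4.6328
a^3/(3!(1-ρ)) = 6.5918/(6 × 0.3750) = 2.9297
P₀ = 1/(4.6328 + 2.9297) = 0.1322
Lq = P₀·a^3·ρ / (3!(1-ρ)²) = 0.13223 × 6.5918 × 0.62500 / (6 × 0.14062) = 0.6457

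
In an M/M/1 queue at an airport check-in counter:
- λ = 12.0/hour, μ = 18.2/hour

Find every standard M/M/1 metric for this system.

Step 1: ρ = λ/μ = 12.0/18.2 = 0.6593
Step 2: L = λ/(μ-λ) = 12.0/6.20 = 1.9355
Step 3: Lq = λ²/(μ(μ-λ)) = 144.00/(18.2×6.20) = 1.2761
Step 4: W = 1/(μ-λ) = 1/6.20 = 0.16129
Step 5: Wq = λ/(μ(μ-λ)) = 12.0/(18.2×6.20) = 0.1063
Step 6: P(0) = 1-ρ = 0.3407
Verify: L = λW = 12.0×0.16129 = 1.9355 ✔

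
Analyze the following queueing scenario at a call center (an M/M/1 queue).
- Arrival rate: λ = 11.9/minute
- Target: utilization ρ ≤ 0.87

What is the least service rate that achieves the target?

ρ = λ/μ, so μ = λ/ρ
μ ≥ 11.9/0.87 = 13.6782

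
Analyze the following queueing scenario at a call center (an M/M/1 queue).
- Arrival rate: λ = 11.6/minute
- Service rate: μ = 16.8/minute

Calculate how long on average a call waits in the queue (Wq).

First, compute utilization: ρ = λ/μ = 11.6/16.8 = 0.6905
For M/M/1: Wq = λ/(μ(μ-λ))
Wq = 11.6/(16.8 × (16.8-11.6))
Wq = 11.6/(16.8 × 5.20)
Wq = 0.1328 minutes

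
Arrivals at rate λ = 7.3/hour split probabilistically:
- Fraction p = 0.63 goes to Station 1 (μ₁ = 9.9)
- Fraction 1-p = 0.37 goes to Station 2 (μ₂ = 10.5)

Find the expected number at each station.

Effective rates: λ₁ = 7.3×0.63 = 4.599, λ₂ = 7.3×0.37 = 2.701
Station 1: ρ₁ = 4.599/9.9 = 0.46455, L₁ = ρ₁/(1-ρ₁) = 0.46455/(1-0.46455) = 0.8676
Station 2: ρ₂ = 2.701/10.5 = 0.2572, L₂ = ρ₂/(1-ρ₂) = 0.2572/(1-0.2572) = 0.3463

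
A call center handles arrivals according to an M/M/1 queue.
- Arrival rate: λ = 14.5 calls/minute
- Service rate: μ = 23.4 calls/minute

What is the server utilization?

Server utilization: ρ = λ/μ
ρ = 14.5/23.4 = 0.6197
The server is busy 61.97% of the time.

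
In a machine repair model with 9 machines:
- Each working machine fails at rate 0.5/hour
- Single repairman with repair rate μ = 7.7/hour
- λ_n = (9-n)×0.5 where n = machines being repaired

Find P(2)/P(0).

P(2)/P(0) = ∏_{i=0}^{2-1} λ_i/μ_{i+1}
= (9-0)×0.5/7.7 × (9-1)×0.5/7.7
= 0.3036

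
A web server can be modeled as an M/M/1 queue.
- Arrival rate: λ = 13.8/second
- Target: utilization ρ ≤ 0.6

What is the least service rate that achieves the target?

ρ = λ/μ, so μ = λ/ρ
μ ≥ 13.8/0.6 = 23.0000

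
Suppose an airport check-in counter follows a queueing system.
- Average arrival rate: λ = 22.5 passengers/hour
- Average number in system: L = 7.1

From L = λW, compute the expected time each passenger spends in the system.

Little's Law: L = λW, so W = L/λ
W = 7.1/22.5 = 0.3156 hours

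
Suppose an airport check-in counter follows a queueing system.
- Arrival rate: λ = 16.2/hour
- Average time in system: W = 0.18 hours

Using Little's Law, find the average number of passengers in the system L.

Little's Law: L = λW
L = 16.2 × 0.18 = 2.9160 passengers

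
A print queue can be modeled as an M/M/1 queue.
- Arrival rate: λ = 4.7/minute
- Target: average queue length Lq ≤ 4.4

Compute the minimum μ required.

For M/M/1: Lq = λ²/(μ(μ-λ))
Need Lq ≤ 4.4, i.e. μ(μ-λ) ≥ λ²/4.4
μ² - 4.7μ - 22.09/4.4 ≥ 0  →  μ² - 4.7μ - 5.02045 ≥ 0
Quadratic formula (positive root): μ = [λ + √(λ² + 4×5.02045)]/2
Discriminant: 22.09 + 4×5.02045 = 42.1718, √42.1718 = 6.4940
μ ≥ (4.7 + 6.4940)/2 = 5.5970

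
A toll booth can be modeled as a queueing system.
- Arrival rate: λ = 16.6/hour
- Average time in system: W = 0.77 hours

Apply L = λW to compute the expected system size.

Little's Law: L = λW
L = 16.6 × 0.77 = 12.7820 vehicles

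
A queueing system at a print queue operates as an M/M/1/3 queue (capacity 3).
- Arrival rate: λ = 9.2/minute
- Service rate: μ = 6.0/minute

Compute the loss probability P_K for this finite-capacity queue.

ρ = λ/μ = 9.2/6.0 = 1.5333
P₀ = (1-ρ)/(1-ρ^(K+1)) = (1-1.5333)/(1-1.5333^4) = -0.5333/-4.5272 = 0.1178
P_K = P₀×ρ^K = 0.1178 × 1.5333^3 = 0.1178 × 3.6048 = 0.4246
Blocking probability = 42.46%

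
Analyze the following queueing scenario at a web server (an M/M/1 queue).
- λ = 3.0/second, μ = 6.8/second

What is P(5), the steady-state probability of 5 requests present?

ρ = λ/μ = 3.0/6.8 = 0.44118
P(n) = (1-ρ)ρⁿ
P(5) = (1-0.44118) × 0.44118^5
P(5) = 0.55882 × 0.016714
P(5) = 0.009340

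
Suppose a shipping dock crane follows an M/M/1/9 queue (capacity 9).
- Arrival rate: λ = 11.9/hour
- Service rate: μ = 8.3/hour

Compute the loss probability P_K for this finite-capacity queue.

ρ = λ/μ = 11.9/8.3 = 1.43373
P₀ = (1-ρ)/(1-ρ^(K+1)) = (1-1.43373)/(1-1.43373^10) = -0.4337/-35.7006 = 0.01215
P_K = P₀×ρ^K = 0.01215 × 1.43373^9 = 0.01215 × 25.5980 = 0.3110
Blocking probability = 31.10%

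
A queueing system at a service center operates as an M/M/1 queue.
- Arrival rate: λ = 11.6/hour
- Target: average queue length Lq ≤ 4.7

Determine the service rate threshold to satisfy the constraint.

For M/M/1: Lq = λ²/(μ(μ-λ))
Need Lq ≤ 4.7, i.e. μ(μ-λ) ≥ λ²/4.7
μ² - 11.6μ - 134.56/4.7 ≥ 0  →  μ² - 11.6μ - 28.629787 ≥ 0
Quadratic formula (positive root): μ = [λ + √(λ² + 4×28.629787)]/2
Discriminant: 134.56 + 4×28.629787 = 249.0791, √249.0791 = 15.7822
μ ≥ (11.6 + 15.7822)/2 = 13.6911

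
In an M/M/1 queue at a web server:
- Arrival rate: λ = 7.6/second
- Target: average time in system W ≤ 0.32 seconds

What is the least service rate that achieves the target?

For M/M/1: W = 1/(μ-λ)
Need W ≤ 0.32, so 1/(μ-λ) ≤ 0.32
μ - λ ≥ 1/0.32 = 3.1250
μ ≥ 7.6 + 3.1250 = 10.7250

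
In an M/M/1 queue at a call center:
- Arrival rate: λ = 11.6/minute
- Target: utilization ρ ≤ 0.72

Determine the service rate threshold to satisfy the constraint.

ρ = λ/μ, so μ = λ/ρ
μ ≥ 11.6/0.72 = 16.1111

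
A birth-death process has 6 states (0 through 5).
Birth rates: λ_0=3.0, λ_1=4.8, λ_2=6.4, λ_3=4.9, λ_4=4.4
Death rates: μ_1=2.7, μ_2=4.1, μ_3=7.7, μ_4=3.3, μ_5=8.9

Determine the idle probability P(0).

Ratios P(n)/P(0) = (λ₀···λₙ₋₁)/(μ₁···μₙ):
P(1)/P(0) = (3.0)/(2.7) = 1.1111
P(2)/P(0) = (3.0×4.8)/(2.7×4.1) = 1.3008
P(3)/P(0) = (3.0×4.8×6.4)/(2.7×4.1×7.7) = 1.0812
P(4)/P(0) = (3.0×4.8×6.4×4.9)/(2.7×4.1×7.7×3.3) = 1.6054
P(5)/P(0) = (3.0×4.8×6.4×4.9×4.4)/(2.7×4.1×7.7×3.3×8.9) = 0.7937

Normalization: ∑ P(n) = 1
P(0) × (1.0000 + 1.1111 + 1.3008 + 1.0812 + 1.6054 + 0.7937) = 1
P(0) × 6.8922 = 1
P(0) = 1/6.8922 = 0.1451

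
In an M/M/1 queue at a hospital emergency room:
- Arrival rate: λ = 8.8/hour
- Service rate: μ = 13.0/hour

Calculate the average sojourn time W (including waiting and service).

First, compute utilization: ρ = λ/μ = 8.8/13.0 = 0.6769
For M/M/1: W = 1/(μ-λ)
W = 1/(13.0-8.8) = 1/4.20
W = 0.2381 hours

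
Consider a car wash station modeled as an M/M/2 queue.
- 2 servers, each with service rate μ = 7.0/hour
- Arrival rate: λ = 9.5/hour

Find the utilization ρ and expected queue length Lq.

Traffic intensity: ρ = λ/(cμ) = 9.5/(2×7.0) = 0.6786
Since ρ = 0.6786 < 1, system is stable.
Offered load a = λ/μ = cρ = 9.5/7.0 = 1.3571
P₀ = [ Σₙ₌₀^1 aⁿ/n! + a^2/(2!(1-ρ)) ]⁻¹
Σ = a^0/0! + a^1/1! = 1.0000 + 1.3571 = 2.3571
a^2/(2!(1-ρ)) = 1.84184/(2 × 0.321429) = 2.8651
P₀ = 1/(2.3571 + 2.8651) = 0.1915
Lq = P₀·a^2·ρ / (2!(1-ρ)²) = 0.19149 × 1.8418 × 0.67857 / (2 × 0.10332) = 1.1582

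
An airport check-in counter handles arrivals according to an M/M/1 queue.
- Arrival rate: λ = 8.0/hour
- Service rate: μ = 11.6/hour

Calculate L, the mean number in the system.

ρ = λ/μ = 8.0/11.6 = 0.6897
For M/M/1: L = λ/(μ-λ)
L = 8.0/(11.6-8.0) = 8.0/3.60
L = 2.2222 passengers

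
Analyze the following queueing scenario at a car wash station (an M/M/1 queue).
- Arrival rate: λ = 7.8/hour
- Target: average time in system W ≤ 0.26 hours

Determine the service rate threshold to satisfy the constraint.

For M/M/1: W = 1/(μ-λ)
Need W ≤ 0.26, so 1/(μ-λ) ≤ 0.26
μ - λ ≥ 1/0.26 = 3.8462
μ ≥ 7.8 + 3.8462 = 11.6462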